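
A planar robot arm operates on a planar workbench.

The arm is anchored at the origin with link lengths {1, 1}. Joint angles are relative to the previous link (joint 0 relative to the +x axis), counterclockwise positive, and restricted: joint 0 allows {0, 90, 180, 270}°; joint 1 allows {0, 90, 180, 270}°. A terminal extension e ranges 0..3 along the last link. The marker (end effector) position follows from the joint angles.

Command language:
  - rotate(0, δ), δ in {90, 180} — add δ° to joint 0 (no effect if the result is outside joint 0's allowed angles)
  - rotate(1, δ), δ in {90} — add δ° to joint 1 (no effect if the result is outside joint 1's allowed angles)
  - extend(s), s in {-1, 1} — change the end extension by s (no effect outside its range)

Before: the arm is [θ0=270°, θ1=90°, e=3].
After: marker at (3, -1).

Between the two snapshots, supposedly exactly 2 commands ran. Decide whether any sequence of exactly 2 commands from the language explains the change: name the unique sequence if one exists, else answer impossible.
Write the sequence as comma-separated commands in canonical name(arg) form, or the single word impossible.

key: order matters: swapping extend(1) and extend(-1) lands elsewhere
begin: [θ0=270°, θ1=90°, e=3]
t=1 extend(1) ⇒ [θ0=270°, θ1=90°, e=3]
t=2 extend(-1) ⇒ [θ0=270°, θ1=90°, e=2]
all 25 alternatives checked — unique.

extend(1), extend(-1)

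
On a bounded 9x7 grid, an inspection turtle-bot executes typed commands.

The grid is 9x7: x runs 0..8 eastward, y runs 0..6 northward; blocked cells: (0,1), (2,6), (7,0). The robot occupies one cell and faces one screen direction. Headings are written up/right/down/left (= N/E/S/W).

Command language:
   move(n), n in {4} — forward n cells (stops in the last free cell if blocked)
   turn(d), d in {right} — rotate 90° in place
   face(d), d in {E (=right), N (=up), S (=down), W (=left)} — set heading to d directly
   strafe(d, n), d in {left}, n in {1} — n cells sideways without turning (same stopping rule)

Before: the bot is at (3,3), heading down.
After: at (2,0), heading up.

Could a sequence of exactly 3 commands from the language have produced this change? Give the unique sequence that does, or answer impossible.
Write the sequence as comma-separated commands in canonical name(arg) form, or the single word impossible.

move(4), face(N), strafe(left, 1)

key: move(4) runs into the grid edge before its full distance
begin: at (3,3), heading down
1. move(4) → at (3,0), heading down
2. face(N) → at (3,0), heading up
3. strafe(left, 1) → at (2,0), heading up
uniquely the one of 343 3-step routes that fits.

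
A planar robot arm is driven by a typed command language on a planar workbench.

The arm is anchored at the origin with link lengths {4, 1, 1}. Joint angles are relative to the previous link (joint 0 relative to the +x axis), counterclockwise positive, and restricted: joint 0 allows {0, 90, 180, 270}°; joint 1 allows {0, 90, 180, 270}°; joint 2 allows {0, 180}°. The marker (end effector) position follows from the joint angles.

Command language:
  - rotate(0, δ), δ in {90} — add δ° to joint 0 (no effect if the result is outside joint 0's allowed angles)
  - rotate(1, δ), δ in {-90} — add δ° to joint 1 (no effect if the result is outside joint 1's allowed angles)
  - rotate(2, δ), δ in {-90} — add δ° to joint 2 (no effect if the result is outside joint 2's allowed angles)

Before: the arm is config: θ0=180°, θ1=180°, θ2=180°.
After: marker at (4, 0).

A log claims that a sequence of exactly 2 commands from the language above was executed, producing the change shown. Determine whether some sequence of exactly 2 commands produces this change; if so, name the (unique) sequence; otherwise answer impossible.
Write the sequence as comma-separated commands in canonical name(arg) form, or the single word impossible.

t0: config: θ0=180°, θ1=180°, θ2=180°
step 1 (rotate(0, 90)): config: θ0=270°, θ1=180°, θ2=180°
step 2 (rotate(0, 90)): config: θ0=0°, θ1=180°, θ2=180°
no rival 2-sequence matches.

rotate(0, 90), rotate(0, 90)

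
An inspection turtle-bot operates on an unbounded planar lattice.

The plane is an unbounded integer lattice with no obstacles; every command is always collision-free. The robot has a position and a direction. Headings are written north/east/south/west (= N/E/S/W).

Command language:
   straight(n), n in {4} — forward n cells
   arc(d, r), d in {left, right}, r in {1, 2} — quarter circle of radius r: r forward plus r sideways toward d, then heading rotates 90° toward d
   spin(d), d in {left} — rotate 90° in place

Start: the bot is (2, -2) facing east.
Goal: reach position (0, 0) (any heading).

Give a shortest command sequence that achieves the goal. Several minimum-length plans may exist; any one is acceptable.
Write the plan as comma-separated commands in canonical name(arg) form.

spin(left), arc(left, 2)

t0: (2, -2) facing east
[1] after spin(left): (2, -2) facing north
[2] after arc(left, 2): (0, 0) facing west
no 1-step plan works, so 2 is optimal.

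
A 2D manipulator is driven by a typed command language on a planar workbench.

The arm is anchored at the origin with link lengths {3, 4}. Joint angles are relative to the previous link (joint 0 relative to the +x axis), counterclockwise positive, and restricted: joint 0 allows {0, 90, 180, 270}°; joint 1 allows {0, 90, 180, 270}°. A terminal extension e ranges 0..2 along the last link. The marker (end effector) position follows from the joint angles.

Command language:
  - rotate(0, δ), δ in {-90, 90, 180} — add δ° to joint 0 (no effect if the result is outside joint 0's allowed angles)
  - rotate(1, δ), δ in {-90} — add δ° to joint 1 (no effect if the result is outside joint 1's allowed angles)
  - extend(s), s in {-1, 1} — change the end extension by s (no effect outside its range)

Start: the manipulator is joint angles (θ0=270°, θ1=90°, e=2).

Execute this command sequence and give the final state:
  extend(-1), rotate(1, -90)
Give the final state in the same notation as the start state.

joint angles (θ0=270°, θ1=0°, e=1)

begin: joint angles (θ0=270°, θ1=90°, e=2)
[1] after extend(-1): joint angles (θ0=270°, θ1=90°, e=1)
[2] after rotate(1, -90): joint angles (θ0=270°, θ1=0°, e=1)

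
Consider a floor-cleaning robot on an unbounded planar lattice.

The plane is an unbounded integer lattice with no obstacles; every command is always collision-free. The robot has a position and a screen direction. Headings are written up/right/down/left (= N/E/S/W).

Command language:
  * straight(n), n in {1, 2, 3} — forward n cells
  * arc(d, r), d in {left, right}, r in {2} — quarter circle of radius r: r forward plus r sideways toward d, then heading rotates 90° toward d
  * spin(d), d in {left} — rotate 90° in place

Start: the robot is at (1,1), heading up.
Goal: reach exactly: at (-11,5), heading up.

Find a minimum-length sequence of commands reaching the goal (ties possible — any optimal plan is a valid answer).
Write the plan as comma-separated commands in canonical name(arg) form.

initial: at (1,1), heading up
1. arc(left, 2) → at (-1,3), heading left
2. straight(2) → at (-3,3), heading left
3. straight(3) → at (-6,3), heading left
4. straight(3) → at (-9,3), heading left
5. arc(right, 2) → at (-11,5), heading up
no 4-step plan works, so 5 is optimal.

arc(left, 2), straight(2), straight(3), straight(3), arc(right, 2)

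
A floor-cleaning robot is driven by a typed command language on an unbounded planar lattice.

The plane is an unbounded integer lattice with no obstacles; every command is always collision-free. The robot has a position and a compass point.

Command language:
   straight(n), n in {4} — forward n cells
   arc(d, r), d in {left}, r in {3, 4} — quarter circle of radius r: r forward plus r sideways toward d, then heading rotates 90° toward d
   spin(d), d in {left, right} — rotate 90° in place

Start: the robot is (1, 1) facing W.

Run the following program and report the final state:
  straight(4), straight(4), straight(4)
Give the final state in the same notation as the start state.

begin: (1, 1) facing W
t=1 straight(4) ⇒ (-3, 1) facing W
t=2 straight(4) ⇒ (-7, 1) facing W
t=3 straight(4) ⇒ (-11, 1) facing W

(-11, 1) facing W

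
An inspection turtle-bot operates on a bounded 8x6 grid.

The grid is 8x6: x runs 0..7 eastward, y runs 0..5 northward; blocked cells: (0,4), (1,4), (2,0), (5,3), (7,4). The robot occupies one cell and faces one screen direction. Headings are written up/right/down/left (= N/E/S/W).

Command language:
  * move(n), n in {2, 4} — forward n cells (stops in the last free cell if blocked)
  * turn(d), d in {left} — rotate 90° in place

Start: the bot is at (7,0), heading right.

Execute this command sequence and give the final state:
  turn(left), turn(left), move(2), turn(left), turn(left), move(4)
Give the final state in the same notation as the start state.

at (7,0), heading right

begin: at (7,0), heading right
step 1 (turn(left)): at (7,0), heading up
step 2 (turn(left)): at (7,0), heading left
step 3 (move(2)): at (5,0), heading left
step 4 (turn(left)): at (5,0), heading down
step 5 (turn(left)): at (5,0), heading right
step 6 (move(4)): at (7,0), heading right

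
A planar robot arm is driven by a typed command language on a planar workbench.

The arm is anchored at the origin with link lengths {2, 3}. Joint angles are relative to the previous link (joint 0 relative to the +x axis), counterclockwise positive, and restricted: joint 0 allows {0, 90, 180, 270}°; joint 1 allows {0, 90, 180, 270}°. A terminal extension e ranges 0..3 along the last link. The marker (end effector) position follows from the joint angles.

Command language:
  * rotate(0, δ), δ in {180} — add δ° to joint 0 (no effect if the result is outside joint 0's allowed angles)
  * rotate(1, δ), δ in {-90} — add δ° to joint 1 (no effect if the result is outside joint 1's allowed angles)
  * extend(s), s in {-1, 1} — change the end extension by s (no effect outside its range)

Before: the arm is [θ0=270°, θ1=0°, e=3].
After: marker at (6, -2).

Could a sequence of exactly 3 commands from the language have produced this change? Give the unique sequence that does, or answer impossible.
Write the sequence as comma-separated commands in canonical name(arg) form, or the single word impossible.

begin: [θ0=270°, θ1=0°, e=3]
t=1 rotate(1, -90) ⇒ [θ0=270°, θ1=270°, e=3]
t=2 rotate(1, -90) ⇒ [θ0=270°, θ1=180°, e=3]
t=3 rotate(1, -90) ⇒ [θ0=270°, θ1=90°, e=3]
uniquely the one of 64 3-step routes that fits.

rotate(1, -90), rotate(1, -90), rotate(1, -90)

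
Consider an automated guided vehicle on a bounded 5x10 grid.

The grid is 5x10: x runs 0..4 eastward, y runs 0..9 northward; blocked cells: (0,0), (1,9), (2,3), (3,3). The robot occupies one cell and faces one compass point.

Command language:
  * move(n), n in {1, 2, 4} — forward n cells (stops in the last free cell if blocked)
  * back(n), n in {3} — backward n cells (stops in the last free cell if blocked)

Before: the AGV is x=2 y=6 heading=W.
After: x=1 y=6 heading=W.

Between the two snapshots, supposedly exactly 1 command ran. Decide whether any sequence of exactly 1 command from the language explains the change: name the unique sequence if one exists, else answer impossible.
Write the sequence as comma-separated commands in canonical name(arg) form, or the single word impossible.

key: still facing W — the one step turns nothing
from: x=2 y=6 heading=W
t=1 move(1) ⇒ x=1 y=6 heading=W
no other 1-command option fits: unique.

move(1)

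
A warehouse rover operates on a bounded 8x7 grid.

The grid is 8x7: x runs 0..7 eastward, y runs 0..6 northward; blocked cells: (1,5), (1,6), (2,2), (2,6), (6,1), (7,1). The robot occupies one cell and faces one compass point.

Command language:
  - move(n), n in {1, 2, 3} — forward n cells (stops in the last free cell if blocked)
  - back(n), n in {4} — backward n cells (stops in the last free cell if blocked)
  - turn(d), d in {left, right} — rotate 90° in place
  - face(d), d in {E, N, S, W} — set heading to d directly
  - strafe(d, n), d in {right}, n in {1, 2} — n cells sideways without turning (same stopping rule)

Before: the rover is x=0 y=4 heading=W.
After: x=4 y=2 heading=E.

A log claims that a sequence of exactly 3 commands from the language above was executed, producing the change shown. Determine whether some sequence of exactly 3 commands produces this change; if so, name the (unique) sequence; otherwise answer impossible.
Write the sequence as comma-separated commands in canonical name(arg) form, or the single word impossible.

key: running strafe(right, 2) before back(4) would end elsewhere — order is forced
begin: x=0 y=4 heading=W
t=1 back(4) ⇒ x=4 y=4 heading=W
t=2 face(E) ⇒ x=4 y=4 heading=E
t=3 strafe(right, 2) ⇒ x=4 y=2 heading=E
uniquely the one of 1728 3-step routes that fits.

back(4), face(E), strafe(right, 2)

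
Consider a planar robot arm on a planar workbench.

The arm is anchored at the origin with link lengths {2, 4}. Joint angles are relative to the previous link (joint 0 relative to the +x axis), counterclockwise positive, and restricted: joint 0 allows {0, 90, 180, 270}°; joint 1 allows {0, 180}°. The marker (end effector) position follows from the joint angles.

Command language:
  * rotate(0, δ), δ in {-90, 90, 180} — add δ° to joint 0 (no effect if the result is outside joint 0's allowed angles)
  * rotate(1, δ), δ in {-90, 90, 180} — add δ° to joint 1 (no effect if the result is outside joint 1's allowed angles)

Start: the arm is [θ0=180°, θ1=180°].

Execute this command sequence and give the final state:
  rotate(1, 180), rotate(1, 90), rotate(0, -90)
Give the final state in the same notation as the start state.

t0: [θ0=180°, θ1=180°]
1. rotate(1, 180) → [θ0=180°, θ1=0°]
2. rotate(1, 90) → [θ0=180°, θ1=0°]
3. rotate(0, -90) → [θ0=90°, θ1=0°]

[θ0=90°, θ1=0°]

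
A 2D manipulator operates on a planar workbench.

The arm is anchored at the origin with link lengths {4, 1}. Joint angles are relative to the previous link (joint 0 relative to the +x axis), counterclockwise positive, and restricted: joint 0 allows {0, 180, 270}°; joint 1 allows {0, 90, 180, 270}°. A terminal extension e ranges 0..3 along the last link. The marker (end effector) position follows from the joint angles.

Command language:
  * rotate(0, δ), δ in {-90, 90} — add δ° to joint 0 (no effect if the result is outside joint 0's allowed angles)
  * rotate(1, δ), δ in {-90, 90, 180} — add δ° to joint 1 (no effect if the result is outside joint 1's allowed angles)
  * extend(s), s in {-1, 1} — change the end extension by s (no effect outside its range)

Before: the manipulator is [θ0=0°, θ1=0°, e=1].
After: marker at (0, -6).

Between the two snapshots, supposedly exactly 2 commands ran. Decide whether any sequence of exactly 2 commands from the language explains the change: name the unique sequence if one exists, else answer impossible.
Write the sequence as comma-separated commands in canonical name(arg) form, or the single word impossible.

rotate(0, 90), rotate(0, -90)

key: order matters: swapping rotate(0, 90) and rotate(0, -90) lands elsewhere
begin: [θ0=0°, θ1=0°, e=1]
t=1 rotate(0, 90) ⇒ [θ0=0°, θ1=0°, e=1]
t=2 rotate(0, -90) ⇒ [θ0=270°, θ1=0°, e=1]
no rival 2-sequence matches.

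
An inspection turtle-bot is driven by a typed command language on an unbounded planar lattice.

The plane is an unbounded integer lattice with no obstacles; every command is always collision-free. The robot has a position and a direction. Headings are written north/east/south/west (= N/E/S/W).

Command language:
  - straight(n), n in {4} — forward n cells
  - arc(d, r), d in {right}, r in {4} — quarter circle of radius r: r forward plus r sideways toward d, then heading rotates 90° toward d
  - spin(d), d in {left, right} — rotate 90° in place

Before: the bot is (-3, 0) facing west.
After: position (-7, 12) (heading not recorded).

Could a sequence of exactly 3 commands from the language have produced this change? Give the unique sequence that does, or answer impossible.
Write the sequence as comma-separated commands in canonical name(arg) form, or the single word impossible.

key: running straight(4) before arc(right, 4) would end elsewhere — order is forced
begin: (-3, 0) facing west
t=1 arc(right, 4) ⇒ (-7, 4) facing north
t=2 straight(4) ⇒ (-7, 8) facing north
t=3 straight(4) ⇒ (-7, 12) facing north
no rival 3-sequence matches.

arc(right, 4), straight(4), straight(4)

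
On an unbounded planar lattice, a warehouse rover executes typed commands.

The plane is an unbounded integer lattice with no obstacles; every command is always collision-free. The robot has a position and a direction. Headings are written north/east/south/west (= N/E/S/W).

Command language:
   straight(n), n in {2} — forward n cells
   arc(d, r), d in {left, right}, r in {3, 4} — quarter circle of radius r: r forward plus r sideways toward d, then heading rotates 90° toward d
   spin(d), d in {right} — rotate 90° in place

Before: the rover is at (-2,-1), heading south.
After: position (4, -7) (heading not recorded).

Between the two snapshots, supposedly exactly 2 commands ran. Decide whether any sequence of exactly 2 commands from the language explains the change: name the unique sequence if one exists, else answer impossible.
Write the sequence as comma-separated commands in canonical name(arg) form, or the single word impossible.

arc(left, 3), arc(right, 3)

key: order matters: swapping arc(left, 3) and arc(right, 3) lands elsewhere
from: at (-2,-1), heading south
step 1 (arc(left, 3)): at (1,-4), heading east
step 2 (arc(right, 3)): at (4,-7), heading south
uniquely the one of 36 2-step routes that fits.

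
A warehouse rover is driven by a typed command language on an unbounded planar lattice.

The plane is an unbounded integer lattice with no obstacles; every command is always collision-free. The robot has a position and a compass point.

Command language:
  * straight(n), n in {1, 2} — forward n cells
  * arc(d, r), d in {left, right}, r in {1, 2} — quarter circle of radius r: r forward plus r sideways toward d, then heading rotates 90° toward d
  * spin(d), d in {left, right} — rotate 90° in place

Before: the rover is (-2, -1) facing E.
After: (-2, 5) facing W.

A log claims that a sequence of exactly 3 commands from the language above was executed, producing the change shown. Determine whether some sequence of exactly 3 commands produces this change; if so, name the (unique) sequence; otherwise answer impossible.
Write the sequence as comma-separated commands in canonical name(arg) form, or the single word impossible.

key: position moved to (-2,5) AND the heading swung to W — translation plus rotation needed
begin: (-2, -1) facing E
step 1 (arc(left, 2)): (0, 1) facing N
step 2 (straight(2)): (0, 3) facing N
step 3 (arc(left, 2)): (-2, 5) facing W
all 512 alternatives checked — unique.

arc(left, 2), straight(2), arc(left, 2)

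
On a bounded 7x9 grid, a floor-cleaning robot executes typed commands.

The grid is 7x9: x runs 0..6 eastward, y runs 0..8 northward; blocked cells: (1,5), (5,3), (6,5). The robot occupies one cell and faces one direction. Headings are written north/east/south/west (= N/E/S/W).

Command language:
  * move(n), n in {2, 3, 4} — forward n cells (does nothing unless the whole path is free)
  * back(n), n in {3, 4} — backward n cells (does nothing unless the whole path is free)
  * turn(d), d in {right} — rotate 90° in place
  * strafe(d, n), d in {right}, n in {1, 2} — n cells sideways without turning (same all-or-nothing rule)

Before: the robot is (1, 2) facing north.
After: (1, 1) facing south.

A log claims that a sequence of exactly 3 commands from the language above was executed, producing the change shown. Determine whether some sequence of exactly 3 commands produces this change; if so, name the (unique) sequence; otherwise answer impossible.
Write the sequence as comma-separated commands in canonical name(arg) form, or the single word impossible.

turn(right), strafe(right, 1), turn(right)

key: cell and facing (now S) both changed — the 3 commands mix motion and turning
from: (1, 2) facing north
t=1 turn(right) ⇒ (1, 2) facing east
t=2 strafe(right, 1) ⇒ (1, 1) facing east
t=3 turn(right) ⇒ (1, 1) facing south
all 512 alternatives checked — unique.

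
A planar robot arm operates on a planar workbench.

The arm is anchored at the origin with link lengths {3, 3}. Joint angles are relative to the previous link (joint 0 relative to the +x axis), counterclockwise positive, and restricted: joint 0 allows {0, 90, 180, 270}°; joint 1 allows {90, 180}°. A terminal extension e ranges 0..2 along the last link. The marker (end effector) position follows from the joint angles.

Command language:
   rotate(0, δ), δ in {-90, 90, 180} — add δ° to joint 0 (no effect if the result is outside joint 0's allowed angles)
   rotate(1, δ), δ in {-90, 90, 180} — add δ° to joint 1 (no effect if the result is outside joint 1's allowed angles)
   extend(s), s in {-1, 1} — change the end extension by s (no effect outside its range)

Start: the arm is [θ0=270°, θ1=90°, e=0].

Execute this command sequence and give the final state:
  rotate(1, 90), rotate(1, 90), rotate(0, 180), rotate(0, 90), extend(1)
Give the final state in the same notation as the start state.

[θ0=180°, θ1=180°, e=1]

begin: [θ0=270°, θ1=90°, e=0]
step 1 (rotate(1, 90)): [θ0=270°, θ1=180°, e=0]
step 2 (rotate(1, 90)): [θ0=270°, θ1=180°, e=0]
step 3 (rotate(0, 180)): [θ0=90°, θ1=180°, e=0]
step 4 (rotate(0, 90)): [θ0=180°, θ1=180°, e=0]
step 5 (extend(1)): [θ0=180°, θ1=180°, e=1]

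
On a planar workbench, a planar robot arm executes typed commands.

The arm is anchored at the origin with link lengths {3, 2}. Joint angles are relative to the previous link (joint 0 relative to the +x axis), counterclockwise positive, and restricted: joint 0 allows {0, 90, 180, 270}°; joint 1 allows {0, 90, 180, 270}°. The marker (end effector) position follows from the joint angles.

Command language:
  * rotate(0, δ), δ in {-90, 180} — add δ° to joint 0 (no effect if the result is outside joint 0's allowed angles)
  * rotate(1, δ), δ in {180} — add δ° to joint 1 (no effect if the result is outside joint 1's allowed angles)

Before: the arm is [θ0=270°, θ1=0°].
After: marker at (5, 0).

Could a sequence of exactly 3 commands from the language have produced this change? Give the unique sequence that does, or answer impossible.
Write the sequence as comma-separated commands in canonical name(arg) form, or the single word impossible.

initial: [θ0=270°, θ1=0°]
1. rotate(0, -90) → [θ0=180°, θ1=0°]
2. rotate(0, -90) → [θ0=90°, θ1=0°]
3. rotate(0, -90) → [θ0=0°, θ1=0°]
uniquely the one of 27 3-step routes that fits.

rotate(0, -90), rotate(0, -90), rotate(0, -90)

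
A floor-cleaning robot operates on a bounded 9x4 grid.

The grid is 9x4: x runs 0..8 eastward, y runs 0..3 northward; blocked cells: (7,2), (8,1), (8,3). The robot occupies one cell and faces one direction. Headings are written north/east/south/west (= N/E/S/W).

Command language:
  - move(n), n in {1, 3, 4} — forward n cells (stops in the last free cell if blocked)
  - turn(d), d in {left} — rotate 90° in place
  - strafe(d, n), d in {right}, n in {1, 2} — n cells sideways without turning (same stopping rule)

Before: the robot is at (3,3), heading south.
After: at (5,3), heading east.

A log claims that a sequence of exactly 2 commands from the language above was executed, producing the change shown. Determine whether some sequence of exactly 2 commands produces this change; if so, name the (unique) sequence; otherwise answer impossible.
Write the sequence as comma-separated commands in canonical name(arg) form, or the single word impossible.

impossible

every 2-command combo misses the target.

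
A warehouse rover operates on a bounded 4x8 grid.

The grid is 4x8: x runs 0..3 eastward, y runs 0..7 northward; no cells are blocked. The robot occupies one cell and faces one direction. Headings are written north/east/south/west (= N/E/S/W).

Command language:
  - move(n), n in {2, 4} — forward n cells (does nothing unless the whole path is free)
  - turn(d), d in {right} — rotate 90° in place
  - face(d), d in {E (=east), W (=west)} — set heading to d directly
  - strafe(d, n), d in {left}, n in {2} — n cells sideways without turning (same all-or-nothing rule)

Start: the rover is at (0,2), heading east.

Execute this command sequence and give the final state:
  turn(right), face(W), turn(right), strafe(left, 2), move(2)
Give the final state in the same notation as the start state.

start: at (0,2), heading east
step 1 (turn(right)): at (0,2), heading south
step 2 (face(W)): at (0,2), heading west
step 3 (turn(right)): at (0,2), heading north
step 4 (strafe(left, 2)): at (0,2), heading north
step 5 (move(2)): at (0,4), heading north

at (0,4), heading north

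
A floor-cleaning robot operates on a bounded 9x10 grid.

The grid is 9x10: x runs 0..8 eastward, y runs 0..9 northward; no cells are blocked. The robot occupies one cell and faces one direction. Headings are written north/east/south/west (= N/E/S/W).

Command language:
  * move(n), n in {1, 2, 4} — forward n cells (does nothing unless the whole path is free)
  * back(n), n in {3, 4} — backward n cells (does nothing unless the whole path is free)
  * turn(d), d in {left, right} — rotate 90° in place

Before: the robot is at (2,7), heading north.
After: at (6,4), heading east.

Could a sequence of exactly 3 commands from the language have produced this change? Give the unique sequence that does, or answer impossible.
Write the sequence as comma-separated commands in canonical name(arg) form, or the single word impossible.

back(3), turn(right), move(4)

key: order matters: swapping back(3) and move(4) lands elsewhere
initial: at (2,7), heading north
1. back(3) → at (2,4), heading north
2. turn(right) → at (2,4), heading east
3. move(4) → at (6,4), heading east
all 343 alternatives checked — unique.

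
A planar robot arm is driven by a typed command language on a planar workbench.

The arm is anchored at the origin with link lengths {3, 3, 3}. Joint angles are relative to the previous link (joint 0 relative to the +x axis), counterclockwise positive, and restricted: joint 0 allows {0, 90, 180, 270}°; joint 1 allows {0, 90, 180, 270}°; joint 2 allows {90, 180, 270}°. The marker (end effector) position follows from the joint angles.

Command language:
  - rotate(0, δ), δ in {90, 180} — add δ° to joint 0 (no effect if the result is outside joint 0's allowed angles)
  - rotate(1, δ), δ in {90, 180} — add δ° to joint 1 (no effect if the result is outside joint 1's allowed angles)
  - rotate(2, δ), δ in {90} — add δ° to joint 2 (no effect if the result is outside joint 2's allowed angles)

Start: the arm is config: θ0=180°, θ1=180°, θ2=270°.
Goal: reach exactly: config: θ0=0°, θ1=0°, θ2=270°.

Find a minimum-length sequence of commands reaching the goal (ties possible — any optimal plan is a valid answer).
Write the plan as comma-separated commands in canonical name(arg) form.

rotate(1, 180), rotate(0, 180)

begin: config: θ0=180°, θ1=180°, θ2=270°
[1] after rotate(1, 180): config: θ0=180°, θ1=0°, θ2=270°
[2] after rotate(0, 180): config: θ0=0°, θ1=0°, θ2=270°
shorter routes all fall short; 2 is best.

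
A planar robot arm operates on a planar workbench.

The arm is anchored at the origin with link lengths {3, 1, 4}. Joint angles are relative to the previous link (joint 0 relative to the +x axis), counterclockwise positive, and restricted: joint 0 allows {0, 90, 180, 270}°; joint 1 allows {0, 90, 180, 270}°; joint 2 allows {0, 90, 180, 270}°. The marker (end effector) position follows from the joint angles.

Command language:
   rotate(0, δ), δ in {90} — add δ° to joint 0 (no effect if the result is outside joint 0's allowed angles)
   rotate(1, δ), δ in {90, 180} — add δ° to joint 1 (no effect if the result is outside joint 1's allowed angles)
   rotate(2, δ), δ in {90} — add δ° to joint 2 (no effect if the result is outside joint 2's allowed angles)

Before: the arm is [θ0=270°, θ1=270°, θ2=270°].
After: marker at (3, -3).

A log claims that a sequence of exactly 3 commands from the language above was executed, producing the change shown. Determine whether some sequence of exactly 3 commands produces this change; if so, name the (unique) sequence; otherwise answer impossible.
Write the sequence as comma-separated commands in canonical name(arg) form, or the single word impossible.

from: [θ0=270°, θ1=270°, θ2=270°]
step 1 (rotate(2, 90)): [θ0=270°, θ1=270°, θ2=0°]
step 2 (rotate(2, 90)): [θ0=270°, θ1=270°, θ2=90°]
step 3 (rotate(2, 90)): [θ0=270°, θ1=270°, θ2=180°]
no rival 3-sequence matches.

rotate(2, 90), rotate(2, 90), rotate(2, 90)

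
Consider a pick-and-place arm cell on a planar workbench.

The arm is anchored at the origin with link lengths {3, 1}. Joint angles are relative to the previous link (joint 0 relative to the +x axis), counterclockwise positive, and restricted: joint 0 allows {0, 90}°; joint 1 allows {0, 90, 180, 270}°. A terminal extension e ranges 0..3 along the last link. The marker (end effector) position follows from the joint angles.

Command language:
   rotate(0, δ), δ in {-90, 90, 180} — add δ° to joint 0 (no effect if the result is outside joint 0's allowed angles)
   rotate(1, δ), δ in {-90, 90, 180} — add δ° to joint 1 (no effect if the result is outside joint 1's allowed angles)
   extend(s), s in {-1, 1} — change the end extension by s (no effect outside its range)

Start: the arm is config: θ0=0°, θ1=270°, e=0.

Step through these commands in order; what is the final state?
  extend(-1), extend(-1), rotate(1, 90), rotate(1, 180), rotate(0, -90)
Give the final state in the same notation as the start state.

config: θ0=0°, θ1=180°, e=0

initial: config: θ0=0°, θ1=270°, e=0
1. extend(-1) → config: θ0=0°, θ1=270°, e=0
2. extend(-1) → config: θ0=0°, θ1=270°, e=0
3. rotate(1, 90) → config: θ0=0°, θ1=0°, e=0
4. rotate(1, 180) → config: θ0=0°, θ1=180°, e=0
5. rotate(0, -90) → config: θ0=0°, θ1=180°, e=0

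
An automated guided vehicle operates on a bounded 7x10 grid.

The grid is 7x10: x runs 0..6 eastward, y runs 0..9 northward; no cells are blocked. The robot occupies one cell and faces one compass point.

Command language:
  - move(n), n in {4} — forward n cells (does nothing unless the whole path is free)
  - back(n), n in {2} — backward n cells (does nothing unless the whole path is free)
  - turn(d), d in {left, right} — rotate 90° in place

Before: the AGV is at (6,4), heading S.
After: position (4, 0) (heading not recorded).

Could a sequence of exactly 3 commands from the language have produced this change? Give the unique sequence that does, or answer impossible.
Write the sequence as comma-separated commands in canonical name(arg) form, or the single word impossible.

key: running back(2) before move(4) would end elsewhere — order is forced
begin: at (6,4), heading S
1. move(4) → at (6,0), heading S
2. turn(left) → at (6,0), heading E
3. back(2) → at (4,0), heading E
no rival 3-sequence matches.

move(4), turn(left), back(2)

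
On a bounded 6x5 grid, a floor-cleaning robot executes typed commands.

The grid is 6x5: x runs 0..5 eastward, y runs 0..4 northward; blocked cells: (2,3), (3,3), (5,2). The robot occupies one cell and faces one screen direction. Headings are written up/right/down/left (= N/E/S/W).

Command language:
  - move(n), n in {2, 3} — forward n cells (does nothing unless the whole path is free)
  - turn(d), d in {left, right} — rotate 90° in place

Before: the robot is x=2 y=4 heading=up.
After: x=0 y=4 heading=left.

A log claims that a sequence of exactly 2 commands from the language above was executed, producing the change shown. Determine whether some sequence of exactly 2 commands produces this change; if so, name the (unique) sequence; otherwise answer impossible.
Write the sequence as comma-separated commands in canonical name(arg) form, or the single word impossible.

key: cell and facing (now W) both changed — the 2 commands mix motion and turning
from: x=2 y=4 heading=up
1. turn(left) → x=2 y=4 heading=left
2. move(2) → x=0 y=4 heading=left
all 16 alternatives checked — unique.

turn(left), move(2)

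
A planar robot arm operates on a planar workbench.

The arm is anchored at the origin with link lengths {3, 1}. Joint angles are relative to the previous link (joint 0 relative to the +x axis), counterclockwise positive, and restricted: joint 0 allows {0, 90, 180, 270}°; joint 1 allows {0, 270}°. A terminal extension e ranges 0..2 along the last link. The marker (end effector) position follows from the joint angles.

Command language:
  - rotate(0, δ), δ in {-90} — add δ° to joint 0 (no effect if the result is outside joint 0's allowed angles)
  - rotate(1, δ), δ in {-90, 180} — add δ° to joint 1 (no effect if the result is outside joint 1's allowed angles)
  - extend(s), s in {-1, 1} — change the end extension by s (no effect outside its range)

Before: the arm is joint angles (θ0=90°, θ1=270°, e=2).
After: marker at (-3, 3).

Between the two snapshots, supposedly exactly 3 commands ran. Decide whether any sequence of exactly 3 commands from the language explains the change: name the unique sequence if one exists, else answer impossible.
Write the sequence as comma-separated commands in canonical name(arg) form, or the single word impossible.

rotate(0, -90), rotate(0, -90), rotate(0, -90)

from: joint angles (θ0=90°, θ1=270°, e=2)
step 1 (rotate(0, -90)): joint angles (θ0=0°, θ1=270°, e=2)
step 2 (rotate(0, -90)): joint angles (θ0=270°, θ1=270°, e=2)
step 3 (rotate(0, -90)): joint angles (θ0=180°, θ1=270°, e=2)
all 125 alternatives checked — unique.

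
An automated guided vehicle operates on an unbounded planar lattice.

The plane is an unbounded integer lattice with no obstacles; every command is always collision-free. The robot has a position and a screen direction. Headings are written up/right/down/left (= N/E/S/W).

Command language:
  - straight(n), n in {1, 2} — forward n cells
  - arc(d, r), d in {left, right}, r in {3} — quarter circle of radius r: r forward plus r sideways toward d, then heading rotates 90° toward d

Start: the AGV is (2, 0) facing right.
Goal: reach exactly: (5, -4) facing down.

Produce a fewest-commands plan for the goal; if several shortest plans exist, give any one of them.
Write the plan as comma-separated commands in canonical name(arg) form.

arc(right, 3), straight(1)

start: (2, 0) facing right
t=1 arc(right, 3) ⇒ (5, -3) facing down
t=2 straight(1) ⇒ (5, -4) facing down
nothing shorter than 2 reaches the goal.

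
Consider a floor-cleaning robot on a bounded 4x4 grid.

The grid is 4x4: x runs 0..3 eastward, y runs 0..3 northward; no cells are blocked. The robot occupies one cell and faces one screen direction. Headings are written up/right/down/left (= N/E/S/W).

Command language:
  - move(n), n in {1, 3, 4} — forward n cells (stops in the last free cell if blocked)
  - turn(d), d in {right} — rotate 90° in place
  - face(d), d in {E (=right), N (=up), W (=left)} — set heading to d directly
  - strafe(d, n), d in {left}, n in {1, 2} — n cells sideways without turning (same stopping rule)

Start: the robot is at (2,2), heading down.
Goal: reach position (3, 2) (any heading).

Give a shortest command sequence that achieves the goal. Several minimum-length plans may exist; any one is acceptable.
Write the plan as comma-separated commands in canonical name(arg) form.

strafe(left, 2)

initial: at (2,2), heading down
1. strafe(left, 2) → at (3,2), heading down
minimal: 1 command(s), checked below 1.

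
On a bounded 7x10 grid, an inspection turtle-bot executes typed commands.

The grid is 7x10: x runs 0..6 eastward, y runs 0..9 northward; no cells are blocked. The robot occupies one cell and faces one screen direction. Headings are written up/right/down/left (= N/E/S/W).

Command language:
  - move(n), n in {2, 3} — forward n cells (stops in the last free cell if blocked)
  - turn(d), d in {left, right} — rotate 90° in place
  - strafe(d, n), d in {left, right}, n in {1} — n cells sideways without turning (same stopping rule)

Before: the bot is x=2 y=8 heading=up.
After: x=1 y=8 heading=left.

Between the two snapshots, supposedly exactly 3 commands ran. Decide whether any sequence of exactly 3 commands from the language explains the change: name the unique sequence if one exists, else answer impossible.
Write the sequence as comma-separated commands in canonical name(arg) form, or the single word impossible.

strafe(right, 1), turn(left), move(2)

key: running move(2) before strafe(right, 1) would end elsewhere — order is forced
from: x=2 y=8 heading=up
t=1 strafe(right, 1) ⇒ x=3 y=8 heading=up
t=2 turn(left) ⇒ x=3 y=8 heading=left
t=3 move(2) ⇒ x=1 y=8 heading=left
uniquely the one of 216 3-step routes that fits.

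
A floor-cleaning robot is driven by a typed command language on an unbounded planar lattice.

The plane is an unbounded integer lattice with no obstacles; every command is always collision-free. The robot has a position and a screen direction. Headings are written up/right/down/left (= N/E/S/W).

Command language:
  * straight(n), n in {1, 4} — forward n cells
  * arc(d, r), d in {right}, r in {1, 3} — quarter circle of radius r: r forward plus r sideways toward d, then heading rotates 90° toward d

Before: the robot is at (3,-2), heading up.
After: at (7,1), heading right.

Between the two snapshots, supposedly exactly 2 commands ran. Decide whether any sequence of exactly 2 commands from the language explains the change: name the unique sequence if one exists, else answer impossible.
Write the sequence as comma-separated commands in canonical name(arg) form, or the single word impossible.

key: running straight(1) before arc(right, 3) would end elsewhere — order is forced
initial: at (3,-2), heading up
[1] after arc(right, 3): at (6,1), heading right
[2] after straight(1): at (7,1), heading right
no rival 2-sequence matches.

arc(right, 3), straight(1)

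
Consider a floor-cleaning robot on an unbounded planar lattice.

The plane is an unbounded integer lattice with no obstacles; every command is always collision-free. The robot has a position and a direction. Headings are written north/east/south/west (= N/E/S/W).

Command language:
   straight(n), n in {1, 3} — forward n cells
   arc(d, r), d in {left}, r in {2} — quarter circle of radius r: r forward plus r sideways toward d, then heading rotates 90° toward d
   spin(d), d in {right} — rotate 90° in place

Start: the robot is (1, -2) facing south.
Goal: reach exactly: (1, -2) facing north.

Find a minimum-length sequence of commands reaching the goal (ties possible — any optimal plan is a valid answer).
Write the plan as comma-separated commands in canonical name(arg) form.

begin: (1, -2) facing south
1. spin(right) → (1, -2) facing west
2. spin(right) → (1, -2) facing north
no 1-step plan works, so 2 is optimal.

spin(right), spin(right)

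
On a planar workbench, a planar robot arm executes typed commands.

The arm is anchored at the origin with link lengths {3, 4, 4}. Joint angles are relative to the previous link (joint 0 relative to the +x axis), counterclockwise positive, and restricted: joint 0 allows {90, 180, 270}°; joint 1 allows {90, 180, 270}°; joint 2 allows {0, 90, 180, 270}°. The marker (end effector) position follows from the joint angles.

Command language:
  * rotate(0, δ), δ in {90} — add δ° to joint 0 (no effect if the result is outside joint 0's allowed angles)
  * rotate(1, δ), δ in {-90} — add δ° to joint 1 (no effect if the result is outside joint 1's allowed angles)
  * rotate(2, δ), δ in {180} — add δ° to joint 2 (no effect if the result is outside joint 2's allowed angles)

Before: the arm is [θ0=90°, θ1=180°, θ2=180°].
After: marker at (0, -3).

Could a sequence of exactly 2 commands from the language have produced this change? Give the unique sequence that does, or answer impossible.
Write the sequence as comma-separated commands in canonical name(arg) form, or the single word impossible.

rotate(0, 90), rotate(0, 90)

t0: [θ0=90°, θ1=180°, θ2=180°]
step 1 (rotate(0, 90)): [θ0=180°, θ1=180°, θ2=180°]
step 2 (rotate(0, 90)): [θ0=270°, θ1=180°, θ2=180°]
no rival 2-sequence matches.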